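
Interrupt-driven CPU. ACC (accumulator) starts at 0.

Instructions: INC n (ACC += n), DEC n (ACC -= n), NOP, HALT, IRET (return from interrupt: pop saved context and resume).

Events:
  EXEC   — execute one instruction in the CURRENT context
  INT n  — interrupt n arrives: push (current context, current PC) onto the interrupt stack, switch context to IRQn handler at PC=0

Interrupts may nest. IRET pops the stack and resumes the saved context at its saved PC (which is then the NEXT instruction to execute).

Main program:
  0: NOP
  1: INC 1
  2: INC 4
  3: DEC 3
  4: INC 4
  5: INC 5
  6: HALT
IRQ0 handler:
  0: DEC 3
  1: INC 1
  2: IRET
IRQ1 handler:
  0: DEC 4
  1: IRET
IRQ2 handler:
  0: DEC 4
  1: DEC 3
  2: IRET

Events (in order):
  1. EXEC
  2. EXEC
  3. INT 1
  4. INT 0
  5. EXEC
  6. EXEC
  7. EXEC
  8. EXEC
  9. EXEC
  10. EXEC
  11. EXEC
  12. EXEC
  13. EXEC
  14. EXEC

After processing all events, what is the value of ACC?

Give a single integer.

Answer: 5

Derivation:
Event 1 (EXEC): [MAIN] PC=0: NOP
Event 2 (EXEC): [MAIN] PC=1: INC 1 -> ACC=1
Event 3 (INT 1): INT 1 arrives: push (MAIN, PC=2), enter IRQ1 at PC=0 (depth now 1)
Event 4 (INT 0): INT 0 arrives: push (IRQ1, PC=0), enter IRQ0 at PC=0 (depth now 2)
Event 5 (EXEC): [IRQ0] PC=0: DEC 3 -> ACC=-2
Event 6 (EXEC): [IRQ0] PC=1: INC 1 -> ACC=-1
Event 7 (EXEC): [IRQ0] PC=2: IRET -> resume IRQ1 at PC=0 (depth now 1)
Event 8 (EXEC): [IRQ1] PC=0: DEC 4 -> ACC=-5
Event 9 (EXEC): [IRQ1] PC=1: IRET -> resume MAIN at PC=2 (depth now 0)
Event 10 (EXEC): [MAIN] PC=2: INC 4 -> ACC=-1
Event 11 (EXEC): [MAIN] PC=3: DEC 3 -> ACC=-4
Event 12 (EXEC): [MAIN] PC=4: INC 4 -> ACC=0
Event 13 (EXEC): [MAIN] PC=5: INC 5 -> ACC=5
Event 14 (EXEC): [MAIN] PC=6: HALT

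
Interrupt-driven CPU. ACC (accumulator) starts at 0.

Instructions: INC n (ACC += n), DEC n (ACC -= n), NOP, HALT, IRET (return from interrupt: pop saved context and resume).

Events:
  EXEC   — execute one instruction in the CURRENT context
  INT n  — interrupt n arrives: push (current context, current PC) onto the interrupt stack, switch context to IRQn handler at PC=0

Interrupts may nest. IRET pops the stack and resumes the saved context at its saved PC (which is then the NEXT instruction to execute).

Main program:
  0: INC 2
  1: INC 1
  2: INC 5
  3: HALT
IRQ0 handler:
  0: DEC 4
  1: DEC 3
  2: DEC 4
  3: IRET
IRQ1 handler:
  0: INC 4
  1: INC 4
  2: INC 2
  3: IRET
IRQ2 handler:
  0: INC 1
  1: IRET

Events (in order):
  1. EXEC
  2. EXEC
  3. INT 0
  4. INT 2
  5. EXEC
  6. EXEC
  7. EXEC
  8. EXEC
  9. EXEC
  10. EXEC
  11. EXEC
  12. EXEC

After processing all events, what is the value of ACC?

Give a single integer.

Answer: -2

Derivation:
Event 1 (EXEC): [MAIN] PC=0: INC 2 -> ACC=2
Event 2 (EXEC): [MAIN] PC=1: INC 1 -> ACC=3
Event 3 (INT 0): INT 0 arrives: push (MAIN, PC=2), enter IRQ0 at PC=0 (depth now 1)
Event 4 (INT 2): INT 2 arrives: push (IRQ0, PC=0), enter IRQ2 at PC=0 (depth now 2)
Event 5 (EXEC): [IRQ2] PC=0: INC 1 -> ACC=4
Event 6 (EXEC): [IRQ2] PC=1: IRET -> resume IRQ0 at PC=0 (depth now 1)
Event 7 (EXEC): [IRQ0] PC=0: DEC 4 -> ACC=0
Event 8 (EXEC): [IRQ0] PC=1: DEC 3 -> ACC=-3
Event 9 (EXEC): [IRQ0] PC=2: DEC 4 -> ACC=-7
Event 10 (EXEC): [IRQ0] PC=3: IRET -> resume MAIN at PC=2 (depth now 0)
Event 11 (EXEC): [MAIN] PC=2: INC 5 -> ACC=-2
Event 12 (EXEC): [MAIN] PC=3: HALT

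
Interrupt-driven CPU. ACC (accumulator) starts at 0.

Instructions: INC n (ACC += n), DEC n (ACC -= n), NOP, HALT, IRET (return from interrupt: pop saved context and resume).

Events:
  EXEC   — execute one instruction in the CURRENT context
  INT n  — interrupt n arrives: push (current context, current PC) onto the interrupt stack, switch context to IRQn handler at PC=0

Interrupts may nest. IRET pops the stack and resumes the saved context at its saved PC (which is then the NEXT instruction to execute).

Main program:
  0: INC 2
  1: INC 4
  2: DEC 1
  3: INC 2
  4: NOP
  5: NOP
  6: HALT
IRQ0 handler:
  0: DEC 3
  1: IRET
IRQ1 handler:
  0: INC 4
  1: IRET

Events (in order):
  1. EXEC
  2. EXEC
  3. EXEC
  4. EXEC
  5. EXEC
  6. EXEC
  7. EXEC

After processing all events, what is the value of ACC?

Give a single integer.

Event 1 (EXEC): [MAIN] PC=0: INC 2 -> ACC=2
Event 2 (EXEC): [MAIN] PC=1: INC 4 -> ACC=6
Event 3 (EXEC): [MAIN] PC=2: DEC 1 -> ACC=5
Event 4 (EXEC): [MAIN] PC=3: INC 2 -> ACC=7
Event 5 (EXEC): [MAIN] PC=4: NOP
Event 6 (EXEC): [MAIN] PC=5: NOP
Event 7 (EXEC): [MAIN] PC=6: HALT

Answer: 7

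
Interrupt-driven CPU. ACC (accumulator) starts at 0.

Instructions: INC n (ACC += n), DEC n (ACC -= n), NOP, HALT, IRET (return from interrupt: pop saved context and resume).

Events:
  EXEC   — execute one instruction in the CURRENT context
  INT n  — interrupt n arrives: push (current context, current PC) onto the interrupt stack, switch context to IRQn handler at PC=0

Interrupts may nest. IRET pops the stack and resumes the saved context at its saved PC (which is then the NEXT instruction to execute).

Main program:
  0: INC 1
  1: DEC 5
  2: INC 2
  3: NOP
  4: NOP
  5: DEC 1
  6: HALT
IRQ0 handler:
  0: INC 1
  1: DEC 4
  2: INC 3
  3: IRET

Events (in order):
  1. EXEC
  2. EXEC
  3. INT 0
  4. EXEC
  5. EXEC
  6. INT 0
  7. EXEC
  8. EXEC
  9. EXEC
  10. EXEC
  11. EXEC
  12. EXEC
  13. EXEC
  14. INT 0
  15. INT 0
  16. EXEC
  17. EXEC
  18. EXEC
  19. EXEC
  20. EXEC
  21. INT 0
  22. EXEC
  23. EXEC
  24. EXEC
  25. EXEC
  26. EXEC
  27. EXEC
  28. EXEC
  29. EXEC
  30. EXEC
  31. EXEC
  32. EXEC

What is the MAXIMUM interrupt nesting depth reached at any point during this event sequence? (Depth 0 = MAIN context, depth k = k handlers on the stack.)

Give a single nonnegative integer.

Event 1 (EXEC): [MAIN] PC=0: INC 1 -> ACC=1 [depth=0]
Event 2 (EXEC): [MAIN] PC=1: DEC 5 -> ACC=-4 [depth=0]
Event 3 (INT 0): INT 0 arrives: push (MAIN, PC=2), enter IRQ0 at PC=0 (depth now 1) [depth=1]
Event 4 (EXEC): [IRQ0] PC=0: INC 1 -> ACC=-3 [depth=1]
Event 5 (EXEC): [IRQ0] PC=1: DEC 4 -> ACC=-7 [depth=1]
Event 6 (INT 0): INT 0 arrives: push (IRQ0, PC=2), enter IRQ0 at PC=0 (depth now 2) [depth=2]
Event 7 (EXEC): [IRQ0] PC=0: INC 1 -> ACC=-6 [depth=2]
Event 8 (EXEC): [IRQ0] PC=1: DEC 4 -> ACC=-10 [depth=2]
Event 9 (EXEC): [IRQ0] PC=2: INC 3 -> ACC=-7 [depth=2]
Event 10 (EXEC): [IRQ0] PC=3: IRET -> resume IRQ0 at PC=2 (depth now 1) [depth=1]
Event 11 (EXEC): [IRQ0] PC=2: INC 3 -> ACC=-4 [depth=1]
Event 12 (EXEC): [IRQ0] PC=3: IRET -> resume MAIN at PC=2 (depth now 0) [depth=0]
Event 13 (EXEC): [MAIN] PC=2: INC 2 -> ACC=-2 [depth=0]
Event 14 (INT 0): INT 0 arrives: push (MAIN, PC=3), enter IRQ0 at PC=0 (depth now 1) [depth=1]
Event 15 (INT 0): INT 0 arrives: push (IRQ0, PC=0), enter IRQ0 at PC=0 (depth now 2) [depth=2]
Event 16 (EXEC): [IRQ0] PC=0: INC 1 -> ACC=-1 [depth=2]
Event 17 (EXEC): [IRQ0] PC=1: DEC 4 -> ACC=-5 [depth=2]
Event 18 (EXEC): [IRQ0] PC=2: INC 3 -> ACC=-2 [depth=2]
Event 19 (EXEC): [IRQ0] PC=3: IRET -> resume IRQ0 at PC=0 (depth now 1) [depth=1]
Event 20 (EXEC): [IRQ0] PC=0: INC 1 -> ACC=-1 [depth=1]
Event 21 (INT 0): INT 0 arrives: push (IRQ0, PC=1), enter IRQ0 at PC=0 (depth now 2) [depth=2]
Event 22 (EXEC): [IRQ0] PC=0: INC 1 -> ACC=0 [depth=2]
Event 23 (EXEC): [IRQ0] PC=1: DEC 4 -> ACC=-4 [depth=2]
Event 24 (EXEC): [IRQ0] PC=2: INC 3 -> ACC=-1 [depth=2]
Event 25 (EXEC): [IRQ0] PC=3: IRET -> resume IRQ0 at PC=1 (depth now 1) [depth=1]
Event 26 (EXEC): [IRQ0] PC=1: DEC 4 -> ACC=-5 [depth=1]
Event 27 (EXEC): [IRQ0] PC=2: INC 3 -> ACC=-2 [depth=1]
Event 28 (EXEC): [IRQ0] PC=3: IRET -> resume MAIN at PC=3 (depth now 0) [depth=0]
Event 29 (EXEC): [MAIN] PC=3: NOP [depth=0]
Event 30 (EXEC): [MAIN] PC=4: NOP [depth=0]
Event 31 (EXEC): [MAIN] PC=5: DEC 1 -> ACC=-3 [depth=0]
Event 32 (EXEC): [MAIN] PC=6: HALT [depth=0]
Max depth observed: 2

Answer: 2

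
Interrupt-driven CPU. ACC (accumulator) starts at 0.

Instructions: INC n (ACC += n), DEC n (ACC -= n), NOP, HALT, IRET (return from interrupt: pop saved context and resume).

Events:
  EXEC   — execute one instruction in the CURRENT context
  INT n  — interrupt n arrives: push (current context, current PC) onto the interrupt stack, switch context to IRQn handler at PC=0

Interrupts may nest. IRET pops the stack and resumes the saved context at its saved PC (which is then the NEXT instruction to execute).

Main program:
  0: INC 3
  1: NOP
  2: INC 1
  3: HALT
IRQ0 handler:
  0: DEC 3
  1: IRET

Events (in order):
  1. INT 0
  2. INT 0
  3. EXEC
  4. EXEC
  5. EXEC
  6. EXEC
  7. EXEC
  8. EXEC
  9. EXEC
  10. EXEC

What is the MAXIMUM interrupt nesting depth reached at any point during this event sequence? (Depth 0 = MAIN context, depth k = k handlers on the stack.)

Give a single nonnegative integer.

Answer: 2

Derivation:
Event 1 (INT 0): INT 0 arrives: push (MAIN, PC=0), enter IRQ0 at PC=0 (depth now 1) [depth=1]
Event 2 (INT 0): INT 0 arrives: push (IRQ0, PC=0), enter IRQ0 at PC=0 (depth now 2) [depth=2]
Event 3 (EXEC): [IRQ0] PC=0: DEC 3 -> ACC=-3 [depth=2]
Event 4 (EXEC): [IRQ0] PC=1: IRET -> resume IRQ0 at PC=0 (depth now 1) [depth=1]
Event 5 (EXEC): [IRQ0] PC=0: DEC 3 -> ACC=-6 [depth=1]
Event 6 (EXEC): [IRQ0] PC=1: IRET -> resume MAIN at PC=0 (depth now 0) [depth=0]
Event 7 (EXEC): [MAIN] PC=0: INC 3 -> ACC=-3 [depth=0]
Event 8 (EXEC): [MAIN] PC=1: NOP [depth=0]
Event 9 (EXEC): [MAIN] PC=2: INC 1 -> ACC=-2 [depth=0]
Event 10 (EXEC): [MAIN] PC=3: HALT [depth=0]
Max depth observed: 2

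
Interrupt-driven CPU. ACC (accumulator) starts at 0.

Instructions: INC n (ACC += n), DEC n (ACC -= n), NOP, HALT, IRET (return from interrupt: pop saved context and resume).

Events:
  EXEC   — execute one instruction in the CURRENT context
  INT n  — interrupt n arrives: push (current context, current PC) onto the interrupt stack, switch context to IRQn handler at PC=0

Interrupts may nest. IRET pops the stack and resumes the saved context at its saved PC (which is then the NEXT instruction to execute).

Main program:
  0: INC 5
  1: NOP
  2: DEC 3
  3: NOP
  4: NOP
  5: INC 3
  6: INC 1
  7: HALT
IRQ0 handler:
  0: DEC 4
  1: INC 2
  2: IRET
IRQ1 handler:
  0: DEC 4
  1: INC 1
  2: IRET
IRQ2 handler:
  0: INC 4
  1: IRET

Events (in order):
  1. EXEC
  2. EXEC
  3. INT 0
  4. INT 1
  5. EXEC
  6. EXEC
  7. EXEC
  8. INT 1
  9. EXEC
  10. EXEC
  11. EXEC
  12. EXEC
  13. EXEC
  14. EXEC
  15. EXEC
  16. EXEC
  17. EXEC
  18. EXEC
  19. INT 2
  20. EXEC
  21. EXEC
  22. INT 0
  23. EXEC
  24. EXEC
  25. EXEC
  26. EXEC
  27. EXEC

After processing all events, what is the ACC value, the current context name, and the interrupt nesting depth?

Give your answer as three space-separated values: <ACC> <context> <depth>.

Answer: 0 MAIN 0

Derivation:
Event 1 (EXEC): [MAIN] PC=0: INC 5 -> ACC=5
Event 2 (EXEC): [MAIN] PC=1: NOP
Event 3 (INT 0): INT 0 arrives: push (MAIN, PC=2), enter IRQ0 at PC=0 (depth now 1)
Event 4 (INT 1): INT 1 arrives: push (IRQ0, PC=0), enter IRQ1 at PC=0 (depth now 2)
Event 5 (EXEC): [IRQ1] PC=0: DEC 4 -> ACC=1
Event 6 (EXEC): [IRQ1] PC=1: INC 1 -> ACC=2
Event 7 (EXEC): [IRQ1] PC=2: IRET -> resume IRQ0 at PC=0 (depth now 1)
Event 8 (INT 1): INT 1 arrives: push (IRQ0, PC=0), enter IRQ1 at PC=0 (depth now 2)
Event 9 (EXEC): [IRQ1] PC=0: DEC 4 -> ACC=-2
Event 10 (EXEC): [IRQ1] PC=1: INC 1 -> ACC=-1
Event 11 (EXEC): [IRQ1] PC=2: IRET -> resume IRQ0 at PC=0 (depth now 1)
Event 12 (EXEC): [IRQ0] PC=0: DEC 4 -> ACC=-5
Event 13 (EXEC): [IRQ0] PC=1: INC 2 -> ACC=-3
Event 14 (EXEC): [IRQ0] PC=2: IRET -> resume MAIN at PC=2 (depth now 0)
Event 15 (EXEC): [MAIN] PC=2: DEC 3 -> ACC=-6
Event 16 (EXEC): [MAIN] PC=3: NOP
Event 17 (EXEC): [MAIN] PC=4: NOP
Event 18 (EXEC): [MAIN] PC=5: INC 3 -> ACC=-3
Event 19 (INT 2): INT 2 arrives: push (MAIN, PC=6), enter IRQ2 at PC=0 (depth now 1)
Event 20 (EXEC): [IRQ2] PC=0: INC 4 -> ACC=1
Event 21 (EXEC): [IRQ2] PC=1: IRET -> resume MAIN at PC=6 (depth now 0)
Event 22 (INT 0): INT 0 arrives: push (MAIN, PC=6), enter IRQ0 at PC=0 (depth now 1)
Event 23 (EXEC): [IRQ0] PC=0: DEC 4 -> ACC=-3
Event 24 (EXEC): [IRQ0] PC=1: INC 2 -> ACC=-1
Event 25 (EXEC): [IRQ0] PC=2: IRET -> resume MAIN at PC=6 (depth now 0)
Event 26 (EXEC): [MAIN] PC=6: INC 1 -> ACC=0
Event 27 (EXEC): [MAIN] PC=7: HALT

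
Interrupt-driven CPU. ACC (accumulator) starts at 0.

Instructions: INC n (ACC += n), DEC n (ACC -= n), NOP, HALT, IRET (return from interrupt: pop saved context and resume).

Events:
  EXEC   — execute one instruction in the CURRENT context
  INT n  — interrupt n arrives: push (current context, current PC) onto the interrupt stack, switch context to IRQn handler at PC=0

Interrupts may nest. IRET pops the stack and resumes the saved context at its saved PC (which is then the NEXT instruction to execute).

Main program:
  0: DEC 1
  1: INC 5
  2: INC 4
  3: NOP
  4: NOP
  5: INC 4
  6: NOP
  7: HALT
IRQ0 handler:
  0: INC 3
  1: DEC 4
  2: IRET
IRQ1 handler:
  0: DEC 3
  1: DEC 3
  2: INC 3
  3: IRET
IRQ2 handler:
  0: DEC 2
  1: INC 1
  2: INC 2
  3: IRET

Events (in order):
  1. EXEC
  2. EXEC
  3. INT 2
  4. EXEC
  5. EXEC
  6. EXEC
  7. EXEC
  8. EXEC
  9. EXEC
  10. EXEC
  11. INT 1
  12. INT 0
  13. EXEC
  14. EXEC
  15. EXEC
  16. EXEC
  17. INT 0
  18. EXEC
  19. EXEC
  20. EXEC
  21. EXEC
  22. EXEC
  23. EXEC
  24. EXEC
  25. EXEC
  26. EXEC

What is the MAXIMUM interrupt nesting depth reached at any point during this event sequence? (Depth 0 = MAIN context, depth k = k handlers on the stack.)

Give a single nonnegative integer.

Event 1 (EXEC): [MAIN] PC=0: DEC 1 -> ACC=-1 [depth=0]
Event 2 (EXEC): [MAIN] PC=1: INC 5 -> ACC=4 [depth=0]
Event 3 (INT 2): INT 2 arrives: push (MAIN, PC=2), enter IRQ2 at PC=0 (depth now 1) [depth=1]
Event 4 (EXEC): [IRQ2] PC=0: DEC 2 -> ACC=2 [depth=1]
Event 5 (EXEC): [IRQ2] PC=1: INC 1 -> ACC=3 [depth=1]
Event 6 (EXEC): [IRQ2] PC=2: INC 2 -> ACC=5 [depth=1]
Event 7 (EXEC): [IRQ2] PC=3: IRET -> resume MAIN at PC=2 (depth now 0) [depth=0]
Event 8 (EXEC): [MAIN] PC=2: INC 4 -> ACC=9 [depth=0]
Event 9 (EXEC): [MAIN] PC=3: NOP [depth=0]
Event 10 (EXEC): [MAIN] PC=4: NOP [depth=0]
Event 11 (INT 1): INT 1 arrives: push (MAIN, PC=5), enter IRQ1 at PC=0 (depth now 1) [depth=1]
Event 12 (INT 0): INT 0 arrives: push (IRQ1, PC=0), enter IRQ0 at PC=0 (depth now 2) [depth=2]
Event 13 (EXEC): [IRQ0] PC=0: INC 3 -> ACC=12 [depth=2]
Event 14 (EXEC): [IRQ0] PC=1: DEC 4 -> ACC=8 [depth=2]
Event 15 (EXEC): [IRQ0] PC=2: IRET -> resume IRQ1 at PC=0 (depth now 1) [depth=1]
Event 16 (EXEC): [IRQ1] PC=0: DEC 3 -> ACC=5 [depth=1]
Event 17 (INT 0): INT 0 arrives: push (IRQ1, PC=1), enter IRQ0 at PC=0 (depth now 2) [depth=2]
Event 18 (EXEC): [IRQ0] PC=0: INC 3 -> ACC=8 [depth=2]
Event 19 (EXEC): [IRQ0] PC=1: DEC 4 -> ACC=4 [depth=2]
Event 20 (EXEC): [IRQ0] PC=2: IRET -> resume IRQ1 at PC=1 (depth now 1) [depth=1]
Event 21 (EXEC): [IRQ1] PC=1: DEC 3 -> ACC=1 [depth=1]
Event 22 (EXEC): [IRQ1] PC=2: INC 3 -> ACC=4 [depth=1]
Event 23 (EXEC): [IRQ1] PC=3: IRET -> resume MAIN at PC=5 (depth now 0) [depth=0]
Event 24 (EXEC): [MAIN] PC=5: INC 4 -> ACC=8 [depth=0]
Event 25 (EXEC): [MAIN] PC=6: NOP [depth=0]
Event 26 (EXEC): [MAIN] PC=7: HALT [depth=0]
Max depth observed: 2

Answer: 2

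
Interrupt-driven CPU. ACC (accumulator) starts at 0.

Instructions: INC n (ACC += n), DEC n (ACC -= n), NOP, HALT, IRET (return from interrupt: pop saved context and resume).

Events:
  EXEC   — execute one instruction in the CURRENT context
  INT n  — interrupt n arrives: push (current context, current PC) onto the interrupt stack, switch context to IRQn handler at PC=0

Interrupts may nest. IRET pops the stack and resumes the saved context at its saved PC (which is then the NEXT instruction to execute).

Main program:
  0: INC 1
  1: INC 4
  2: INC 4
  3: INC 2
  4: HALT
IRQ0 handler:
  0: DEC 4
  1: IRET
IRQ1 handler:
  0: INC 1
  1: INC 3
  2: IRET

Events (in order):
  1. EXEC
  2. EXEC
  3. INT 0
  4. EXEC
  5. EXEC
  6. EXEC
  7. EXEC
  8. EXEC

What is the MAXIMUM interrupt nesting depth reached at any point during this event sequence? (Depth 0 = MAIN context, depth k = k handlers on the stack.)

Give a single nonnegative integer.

Event 1 (EXEC): [MAIN] PC=0: INC 1 -> ACC=1 [depth=0]
Event 2 (EXEC): [MAIN] PC=1: INC 4 -> ACC=5 [depth=0]
Event 3 (INT 0): INT 0 arrives: push (MAIN, PC=2), enter IRQ0 at PC=0 (depth now 1) [depth=1]
Event 4 (EXEC): [IRQ0] PC=0: DEC 4 -> ACC=1 [depth=1]
Event 5 (EXEC): [IRQ0] PC=1: IRET -> resume MAIN at PC=2 (depth now 0) [depth=0]
Event 6 (EXEC): [MAIN] PC=2: INC 4 -> ACC=5 [depth=0]
Event 7 (EXEC): [MAIN] PC=3: INC 2 -> ACC=7 [depth=0]
Event 8 (EXEC): [MAIN] PC=4: HALT [depth=0]
Max depth observed: 1

Answer: 1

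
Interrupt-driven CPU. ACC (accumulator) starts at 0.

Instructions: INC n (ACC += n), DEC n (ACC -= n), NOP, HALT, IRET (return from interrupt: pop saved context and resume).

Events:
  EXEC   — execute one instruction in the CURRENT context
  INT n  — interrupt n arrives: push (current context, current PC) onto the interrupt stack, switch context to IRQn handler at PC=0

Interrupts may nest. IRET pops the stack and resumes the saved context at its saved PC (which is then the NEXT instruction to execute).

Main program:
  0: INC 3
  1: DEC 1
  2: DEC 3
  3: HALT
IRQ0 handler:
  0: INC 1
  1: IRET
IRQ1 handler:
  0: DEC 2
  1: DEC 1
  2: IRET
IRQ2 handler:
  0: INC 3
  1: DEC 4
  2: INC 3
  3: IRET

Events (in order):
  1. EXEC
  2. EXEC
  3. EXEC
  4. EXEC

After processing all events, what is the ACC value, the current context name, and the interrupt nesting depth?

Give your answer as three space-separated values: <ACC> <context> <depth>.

Answer: -1 MAIN 0

Derivation:
Event 1 (EXEC): [MAIN] PC=0: INC 3 -> ACC=3
Event 2 (EXEC): [MAIN] PC=1: DEC 1 -> ACC=2
Event 3 (EXEC): [MAIN] PC=2: DEC 3 -> ACC=-1
Event 4 (EXEC): [MAIN] PC=3: HALT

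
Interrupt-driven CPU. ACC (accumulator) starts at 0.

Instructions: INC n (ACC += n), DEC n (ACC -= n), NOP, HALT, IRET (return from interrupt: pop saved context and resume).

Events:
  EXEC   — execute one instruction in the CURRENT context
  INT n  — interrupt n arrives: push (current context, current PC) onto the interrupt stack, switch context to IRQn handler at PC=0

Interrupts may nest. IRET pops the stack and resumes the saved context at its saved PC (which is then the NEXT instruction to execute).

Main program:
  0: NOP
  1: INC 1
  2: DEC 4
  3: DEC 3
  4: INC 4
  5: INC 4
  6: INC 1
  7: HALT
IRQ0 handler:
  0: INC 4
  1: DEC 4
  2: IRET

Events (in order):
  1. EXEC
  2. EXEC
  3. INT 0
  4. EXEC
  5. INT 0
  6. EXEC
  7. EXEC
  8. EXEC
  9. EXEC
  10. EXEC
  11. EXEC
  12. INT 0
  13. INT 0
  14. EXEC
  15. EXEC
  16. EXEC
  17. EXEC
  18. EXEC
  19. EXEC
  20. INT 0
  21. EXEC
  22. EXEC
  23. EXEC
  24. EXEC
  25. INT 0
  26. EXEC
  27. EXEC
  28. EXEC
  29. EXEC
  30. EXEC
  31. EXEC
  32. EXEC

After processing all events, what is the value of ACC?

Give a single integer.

Answer: 3

Derivation:
Event 1 (EXEC): [MAIN] PC=0: NOP
Event 2 (EXEC): [MAIN] PC=1: INC 1 -> ACC=1
Event 3 (INT 0): INT 0 arrives: push (MAIN, PC=2), enter IRQ0 at PC=0 (depth now 1)
Event 4 (EXEC): [IRQ0] PC=0: INC 4 -> ACC=5
Event 5 (INT 0): INT 0 arrives: push (IRQ0, PC=1), enter IRQ0 at PC=0 (depth now 2)
Event 6 (EXEC): [IRQ0] PC=0: INC 4 -> ACC=9
Event 7 (EXEC): [IRQ0] PC=1: DEC 4 -> ACC=5
Event 8 (EXEC): [IRQ0] PC=2: IRET -> resume IRQ0 at PC=1 (depth now 1)
Event 9 (EXEC): [IRQ0] PC=1: DEC 4 -> ACC=1
Event 10 (EXEC): [IRQ0] PC=2: IRET -> resume MAIN at PC=2 (depth now 0)
Event 11 (EXEC): [MAIN] PC=2: DEC 4 -> ACC=-3
Event 12 (INT 0): INT 0 arrives: push (MAIN, PC=3), enter IRQ0 at PC=0 (depth now 1)
Event 13 (INT 0): INT 0 arrives: push (IRQ0, PC=0), enter IRQ0 at PC=0 (depth now 2)
Event 14 (EXEC): [IRQ0] PC=0: INC 4 -> ACC=1
Event 15 (EXEC): [IRQ0] PC=1: DEC 4 -> ACC=-3
Event 16 (EXEC): [IRQ0] PC=2: IRET -> resume IRQ0 at PC=0 (depth now 1)
Event 17 (EXEC): [IRQ0] PC=0: INC 4 -> ACC=1
Event 18 (EXEC): [IRQ0] PC=1: DEC 4 -> ACC=-3
Event 19 (EXEC): [IRQ0] PC=2: IRET -> resume MAIN at PC=3 (depth now 0)
Event 20 (INT 0): INT 0 arrives: push (MAIN, PC=3), enter IRQ0 at PC=0 (depth now 1)
Event 21 (EXEC): [IRQ0] PC=0: INC 4 -> ACC=1
Event 22 (EXEC): [IRQ0] PC=1: DEC 4 -> ACC=-3
Event 23 (EXEC): [IRQ0] PC=2: IRET -> resume MAIN at PC=3 (depth now 0)
Event 24 (EXEC): [MAIN] PC=3: DEC 3 -> ACC=-6
Event 25 (INT 0): INT 0 arrives: push (MAIN, PC=4), enter IRQ0 at PC=0 (depth now 1)
Event 26 (EXEC): [IRQ0] PC=0: INC 4 -> ACC=-2
Event 27 (EXEC): [IRQ0] PC=1: DEC 4 -> ACC=-6
Event 28 (EXEC): [IRQ0] PC=2: IRET -> resume MAIN at PC=4 (depth now 0)
Event 29 (EXEC): [MAIN] PC=4: INC 4 -> ACC=-2
Event 30 (EXEC): [MAIN] PC=5: INC 4 -> ACC=2
Event 31 (EXEC): [MAIN] PC=6: INC 1 -> ACC=3
Event 32 (EXEC): [MAIN] PC=7: HALT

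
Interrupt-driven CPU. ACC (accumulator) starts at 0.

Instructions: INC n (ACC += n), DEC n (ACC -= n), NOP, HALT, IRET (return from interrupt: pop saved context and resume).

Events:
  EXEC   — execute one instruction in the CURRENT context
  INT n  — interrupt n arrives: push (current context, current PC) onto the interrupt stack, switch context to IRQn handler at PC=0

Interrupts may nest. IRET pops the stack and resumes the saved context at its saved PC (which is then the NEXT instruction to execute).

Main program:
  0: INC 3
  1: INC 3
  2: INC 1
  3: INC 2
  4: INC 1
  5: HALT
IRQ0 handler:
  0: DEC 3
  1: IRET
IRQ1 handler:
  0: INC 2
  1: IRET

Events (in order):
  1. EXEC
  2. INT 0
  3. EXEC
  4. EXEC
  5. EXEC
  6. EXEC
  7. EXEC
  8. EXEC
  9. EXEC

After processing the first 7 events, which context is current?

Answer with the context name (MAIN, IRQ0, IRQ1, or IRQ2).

Event 1 (EXEC): [MAIN] PC=0: INC 3 -> ACC=3
Event 2 (INT 0): INT 0 arrives: push (MAIN, PC=1), enter IRQ0 at PC=0 (depth now 1)
Event 3 (EXEC): [IRQ0] PC=0: DEC 3 -> ACC=0
Event 4 (EXEC): [IRQ0] PC=1: IRET -> resume MAIN at PC=1 (depth now 0)
Event 5 (EXEC): [MAIN] PC=1: INC 3 -> ACC=3
Event 6 (EXEC): [MAIN] PC=2: INC 1 -> ACC=4
Event 7 (EXEC): [MAIN] PC=3: INC 2 -> ACC=6

Answer: MAIN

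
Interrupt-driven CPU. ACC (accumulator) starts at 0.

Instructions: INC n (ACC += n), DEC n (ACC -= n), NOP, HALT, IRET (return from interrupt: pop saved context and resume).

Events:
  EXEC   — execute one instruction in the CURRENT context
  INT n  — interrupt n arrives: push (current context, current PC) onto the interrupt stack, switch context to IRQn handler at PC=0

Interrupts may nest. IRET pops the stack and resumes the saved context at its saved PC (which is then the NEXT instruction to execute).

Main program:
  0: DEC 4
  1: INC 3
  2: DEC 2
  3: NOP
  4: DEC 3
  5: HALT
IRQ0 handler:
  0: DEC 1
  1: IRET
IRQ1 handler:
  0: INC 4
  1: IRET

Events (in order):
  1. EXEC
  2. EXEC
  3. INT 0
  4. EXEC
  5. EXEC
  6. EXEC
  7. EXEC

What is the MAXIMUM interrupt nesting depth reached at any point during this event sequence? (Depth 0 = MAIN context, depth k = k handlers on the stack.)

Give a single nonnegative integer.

Answer: 1

Derivation:
Event 1 (EXEC): [MAIN] PC=0: DEC 4 -> ACC=-4 [depth=0]
Event 2 (EXEC): [MAIN] PC=1: INC 3 -> ACC=-1 [depth=0]
Event 3 (INT 0): INT 0 arrives: push (MAIN, PC=2), enter IRQ0 at PC=0 (depth now 1) [depth=1]
Event 4 (EXEC): [IRQ0] PC=0: DEC 1 -> ACC=-2 [depth=1]
Event 5 (EXEC): [IRQ0] PC=1: IRET -> resume MAIN at PC=2 (depth now 0) [depth=0]
Event 6 (EXEC): [MAIN] PC=2: DEC 2 -> ACC=-4 [depth=0]
Event 7 (EXEC): [MAIN] PC=3: NOP [depth=0]
Max depth observed: 1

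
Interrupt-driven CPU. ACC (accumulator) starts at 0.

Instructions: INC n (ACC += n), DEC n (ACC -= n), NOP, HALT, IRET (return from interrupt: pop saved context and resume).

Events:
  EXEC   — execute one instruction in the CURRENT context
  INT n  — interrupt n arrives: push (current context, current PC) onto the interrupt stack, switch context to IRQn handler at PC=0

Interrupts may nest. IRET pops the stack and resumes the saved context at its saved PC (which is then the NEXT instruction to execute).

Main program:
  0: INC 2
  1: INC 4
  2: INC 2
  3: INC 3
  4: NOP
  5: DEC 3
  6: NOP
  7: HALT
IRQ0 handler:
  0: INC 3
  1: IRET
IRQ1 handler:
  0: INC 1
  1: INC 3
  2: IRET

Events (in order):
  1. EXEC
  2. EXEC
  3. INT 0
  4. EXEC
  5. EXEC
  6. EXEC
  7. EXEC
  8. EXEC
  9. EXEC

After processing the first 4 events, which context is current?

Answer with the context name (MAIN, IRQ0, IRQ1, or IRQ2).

Answer: IRQ0

Derivation:
Event 1 (EXEC): [MAIN] PC=0: INC 2 -> ACC=2
Event 2 (EXEC): [MAIN] PC=1: INC 4 -> ACC=6
Event 3 (INT 0): INT 0 arrives: push (MAIN, PC=2), enter IRQ0 at PC=0 (depth now 1)
Event 4 (EXEC): [IRQ0] PC=0: INC 3 -> ACC=9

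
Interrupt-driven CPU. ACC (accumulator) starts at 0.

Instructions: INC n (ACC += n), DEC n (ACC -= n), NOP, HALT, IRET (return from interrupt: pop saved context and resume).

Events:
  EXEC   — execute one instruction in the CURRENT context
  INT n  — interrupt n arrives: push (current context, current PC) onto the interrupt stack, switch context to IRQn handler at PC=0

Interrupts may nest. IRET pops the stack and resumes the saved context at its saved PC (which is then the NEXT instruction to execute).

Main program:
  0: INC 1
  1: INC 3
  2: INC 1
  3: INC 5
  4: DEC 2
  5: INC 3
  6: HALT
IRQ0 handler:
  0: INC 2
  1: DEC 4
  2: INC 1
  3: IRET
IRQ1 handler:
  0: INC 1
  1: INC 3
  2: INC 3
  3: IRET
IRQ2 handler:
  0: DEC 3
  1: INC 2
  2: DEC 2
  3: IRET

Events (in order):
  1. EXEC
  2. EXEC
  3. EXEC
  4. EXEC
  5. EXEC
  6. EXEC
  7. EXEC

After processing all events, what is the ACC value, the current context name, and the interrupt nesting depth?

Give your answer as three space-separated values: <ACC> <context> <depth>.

Answer: 11 MAIN 0

Derivation:
Event 1 (EXEC): [MAIN] PC=0: INC 1 -> ACC=1
Event 2 (EXEC): [MAIN] PC=1: INC 3 -> ACC=4
Event 3 (EXEC): [MAIN] PC=2: INC 1 -> ACC=5
Event 4 (EXEC): [MAIN] PC=3: INC 5 -> ACC=10
Event 5 (EXEC): [MAIN] PC=4: DEC 2 -> ACC=8
Event 6 (EXEC): [MAIN] PC=5: INC 3 -> ACC=11
Event 7 (EXEC): [MAIN] PC=6: HALT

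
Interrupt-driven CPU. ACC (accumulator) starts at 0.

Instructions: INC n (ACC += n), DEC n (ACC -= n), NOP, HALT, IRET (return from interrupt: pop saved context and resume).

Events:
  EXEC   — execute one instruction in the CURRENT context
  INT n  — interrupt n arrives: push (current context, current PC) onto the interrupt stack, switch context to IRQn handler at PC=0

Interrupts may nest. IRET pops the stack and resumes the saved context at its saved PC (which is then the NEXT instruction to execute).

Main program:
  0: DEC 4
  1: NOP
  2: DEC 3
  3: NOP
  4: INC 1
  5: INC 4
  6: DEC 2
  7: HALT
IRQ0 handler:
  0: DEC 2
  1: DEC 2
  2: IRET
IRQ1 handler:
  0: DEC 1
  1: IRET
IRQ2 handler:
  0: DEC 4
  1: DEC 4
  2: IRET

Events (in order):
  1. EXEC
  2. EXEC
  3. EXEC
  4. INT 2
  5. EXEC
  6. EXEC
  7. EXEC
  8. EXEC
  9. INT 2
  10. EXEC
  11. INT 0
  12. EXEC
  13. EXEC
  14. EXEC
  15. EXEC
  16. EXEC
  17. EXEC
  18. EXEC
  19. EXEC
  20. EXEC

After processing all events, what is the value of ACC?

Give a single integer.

Answer: -24

Derivation:
Event 1 (EXEC): [MAIN] PC=0: DEC 4 -> ACC=-4
Event 2 (EXEC): [MAIN] PC=1: NOP
Event 3 (EXEC): [MAIN] PC=2: DEC 3 -> ACC=-7
Event 4 (INT 2): INT 2 arrives: push (MAIN, PC=3), enter IRQ2 at PC=0 (depth now 1)
Event 5 (EXEC): [IRQ2] PC=0: DEC 4 -> ACC=-11
Event 6 (EXEC): [IRQ2] PC=1: DEC 4 -> ACC=-15
Event 7 (EXEC): [IRQ2] PC=2: IRET -> resume MAIN at PC=3 (depth now 0)
Event 8 (EXEC): [MAIN] PC=3: NOP
Event 9 (INT 2): INT 2 arrives: push (MAIN, PC=4), enter IRQ2 at PC=0 (depth now 1)
Event 10 (EXEC): [IRQ2] PC=0: DEC 4 -> ACC=-19
Event 11 (INT 0): INT 0 arrives: push (IRQ2, PC=1), enter IRQ0 at PC=0 (depth now 2)
Event 12 (EXEC): [IRQ0] PC=0: DEC 2 -> ACC=-21
Event 13 (EXEC): [IRQ0] PC=1: DEC 2 -> ACC=-23
Event 14 (EXEC): [IRQ0] PC=2: IRET -> resume IRQ2 at PC=1 (depth now 1)
Event 15 (EXEC): [IRQ2] PC=1: DEC 4 -> ACC=-27
Event 16 (EXEC): [IRQ2] PC=2: IRET -> resume MAIN at PC=4 (depth now 0)
Event 17 (EXEC): [MAIN] PC=4: INC 1 -> ACC=-26
Event 18 (EXEC): [MAIN] PC=5: INC 4 -> ACC=-22
Event 19 (EXEC): [MAIN] PC=6: DEC 2 -> ACC=-24
Event 20 (EXEC): [MAIN] PC=7: HALT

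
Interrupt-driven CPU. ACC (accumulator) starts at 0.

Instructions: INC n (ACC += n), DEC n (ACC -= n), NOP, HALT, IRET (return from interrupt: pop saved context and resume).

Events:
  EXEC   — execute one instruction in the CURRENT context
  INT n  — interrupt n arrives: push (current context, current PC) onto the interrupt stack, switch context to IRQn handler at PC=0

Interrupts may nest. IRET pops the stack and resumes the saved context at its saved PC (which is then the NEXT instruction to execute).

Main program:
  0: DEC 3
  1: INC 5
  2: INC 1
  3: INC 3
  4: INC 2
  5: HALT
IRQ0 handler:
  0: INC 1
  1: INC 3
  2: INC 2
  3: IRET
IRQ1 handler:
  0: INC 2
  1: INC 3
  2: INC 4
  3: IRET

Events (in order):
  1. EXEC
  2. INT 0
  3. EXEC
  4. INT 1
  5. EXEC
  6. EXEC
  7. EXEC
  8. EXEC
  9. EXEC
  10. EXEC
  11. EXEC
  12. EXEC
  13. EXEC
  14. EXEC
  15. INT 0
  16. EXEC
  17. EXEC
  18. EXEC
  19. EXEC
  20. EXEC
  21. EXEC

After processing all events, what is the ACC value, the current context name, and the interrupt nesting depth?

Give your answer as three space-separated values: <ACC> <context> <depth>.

Answer: 29 MAIN 0

Derivation:
Event 1 (EXEC): [MAIN] PC=0: DEC 3 -> ACC=-3
Event 2 (INT 0): INT 0 arrives: push (MAIN, PC=1), enter IRQ0 at PC=0 (depth now 1)
Event 3 (EXEC): [IRQ0] PC=0: INC 1 -> ACC=-2
Event 4 (INT 1): INT 1 arrives: push (IRQ0, PC=1), enter IRQ1 at PC=0 (depth now 2)
Event 5 (EXEC): [IRQ1] PC=0: INC 2 -> ACC=0
Event 6 (EXEC): [IRQ1] PC=1: INC 3 -> ACC=3
Event 7 (EXEC): [IRQ1] PC=2: INC 4 -> ACC=7
Event 8 (EXEC): [IRQ1] PC=3: IRET -> resume IRQ0 at PC=1 (depth now 1)
Event 9 (EXEC): [IRQ0] PC=1: INC 3 -> ACC=10
Event 10 (EXEC): [IRQ0] PC=2: INC 2 -> ACC=12
Event 11 (EXEC): [IRQ0] PC=3: IRET -> resume MAIN at PC=1 (depth now 0)
Event 12 (EXEC): [MAIN] PC=1: INC 5 -> ACC=17
Event 13 (EXEC): [MAIN] PC=2: INC 1 -> ACC=18
Event 14 (EXEC): [MAIN] PC=3: INC 3 -> ACC=21
Event 15 (INT 0): INT 0 arrives: push (MAIN, PC=4), enter IRQ0 at PC=0 (depth now 1)
Event 16 (EXEC): [IRQ0] PC=0: INC 1 -> ACC=22
Event 17 (EXEC): [IRQ0] PC=1: INC 3 -> ACC=25
Event 18 (EXEC): [IRQ0] PC=2: INC 2 -> ACC=27
Event 19 (EXEC): [IRQ0] PC=3: IRET -> resume MAIN at PC=4 (depth now 0)
Event 20 (EXEC): [MAIN] PC=4: INC 2 -> ACC=29
Event 21 (EXEC): [MAIN] PC=5: HALT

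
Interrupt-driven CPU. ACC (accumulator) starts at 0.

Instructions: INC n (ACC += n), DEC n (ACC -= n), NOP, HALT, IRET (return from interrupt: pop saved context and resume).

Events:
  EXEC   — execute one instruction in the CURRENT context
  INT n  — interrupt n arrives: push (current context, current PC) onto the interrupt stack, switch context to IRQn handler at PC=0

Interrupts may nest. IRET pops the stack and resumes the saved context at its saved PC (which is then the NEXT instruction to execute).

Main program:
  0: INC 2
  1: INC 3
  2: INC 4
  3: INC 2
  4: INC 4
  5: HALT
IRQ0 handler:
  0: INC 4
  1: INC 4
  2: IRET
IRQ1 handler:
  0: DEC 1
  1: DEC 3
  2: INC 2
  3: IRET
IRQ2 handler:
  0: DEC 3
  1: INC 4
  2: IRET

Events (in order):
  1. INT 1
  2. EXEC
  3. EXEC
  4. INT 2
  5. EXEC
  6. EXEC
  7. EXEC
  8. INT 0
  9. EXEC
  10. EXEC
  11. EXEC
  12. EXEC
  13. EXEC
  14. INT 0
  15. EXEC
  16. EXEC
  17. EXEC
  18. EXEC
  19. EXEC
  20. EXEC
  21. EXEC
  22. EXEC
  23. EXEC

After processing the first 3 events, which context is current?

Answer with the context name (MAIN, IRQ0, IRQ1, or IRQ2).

Answer: IRQ1

Derivation:
Event 1 (INT 1): INT 1 arrives: push (MAIN, PC=0), enter IRQ1 at PC=0 (depth now 1)
Event 2 (EXEC): [IRQ1] PC=0: DEC 1 -> ACC=-1
Event 3 (EXEC): [IRQ1] PC=1: DEC 3 -> ACC=-4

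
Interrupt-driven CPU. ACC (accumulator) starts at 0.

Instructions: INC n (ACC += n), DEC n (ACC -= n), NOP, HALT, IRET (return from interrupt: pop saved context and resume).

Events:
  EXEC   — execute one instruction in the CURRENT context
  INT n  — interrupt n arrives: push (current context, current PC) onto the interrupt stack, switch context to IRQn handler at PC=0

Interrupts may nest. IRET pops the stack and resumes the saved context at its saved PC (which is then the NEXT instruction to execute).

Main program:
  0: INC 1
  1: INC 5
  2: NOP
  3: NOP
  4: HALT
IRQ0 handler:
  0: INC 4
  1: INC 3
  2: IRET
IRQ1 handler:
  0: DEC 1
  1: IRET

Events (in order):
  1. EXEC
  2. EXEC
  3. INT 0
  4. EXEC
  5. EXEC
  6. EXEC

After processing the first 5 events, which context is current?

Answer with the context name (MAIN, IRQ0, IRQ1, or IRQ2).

Answer: IRQ0

Derivation:
Event 1 (EXEC): [MAIN] PC=0: INC 1 -> ACC=1
Event 2 (EXEC): [MAIN] PC=1: INC 5 -> ACC=6
Event 3 (INT 0): INT 0 arrives: push (MAIN, PC=2), enter IRQ0 at PC=0 (depth now 1)
Event 4 (EXEC): [IRQ0] PC=0: INC 4 -> ACC=10
Event 5 (EXEC): [IRQ0] PC=1: INC 3 -> ACC=13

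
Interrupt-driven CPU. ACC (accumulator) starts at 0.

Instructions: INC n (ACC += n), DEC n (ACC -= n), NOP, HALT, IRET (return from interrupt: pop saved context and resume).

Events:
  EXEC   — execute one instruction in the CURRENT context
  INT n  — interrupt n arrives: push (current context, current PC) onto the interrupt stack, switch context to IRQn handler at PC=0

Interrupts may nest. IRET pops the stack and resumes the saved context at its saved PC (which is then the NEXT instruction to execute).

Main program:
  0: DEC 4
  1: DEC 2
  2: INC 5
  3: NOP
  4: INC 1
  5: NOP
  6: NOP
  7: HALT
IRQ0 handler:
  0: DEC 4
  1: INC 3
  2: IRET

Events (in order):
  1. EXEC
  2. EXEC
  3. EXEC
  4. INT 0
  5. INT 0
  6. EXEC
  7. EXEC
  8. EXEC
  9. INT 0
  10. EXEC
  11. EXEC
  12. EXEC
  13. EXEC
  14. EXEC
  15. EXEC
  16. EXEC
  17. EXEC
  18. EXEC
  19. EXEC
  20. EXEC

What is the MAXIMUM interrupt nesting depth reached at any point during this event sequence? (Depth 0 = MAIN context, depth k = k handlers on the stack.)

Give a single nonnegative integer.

Answer: 2

Derivation:
Event 1 (EXEC): [MAIN] PC=0: DEC 4 -> ACC=-4 [depth=0]
Event 2 (EXEC): [MAIN] PC=1: DEC 2 -> ACC=-6 [depth=0]
Event 3 (EXEC): [MAIN] PC=2: INC 5 -> ACC=-1 [depth=0]
Event 4 (INT 0): INT 0 arrives: push (MAIN, PC=3), enter IRQ0 at PC=0 (depth now 1) [depth=1]
Event 5 (INT 0): INT 0 arrives: push (IRQ0, PC=0), enter IRQ0 at PC=0 (depth now 2) [depth=2]
Event 6 (EXEC): [IRQ0] PC=0: DEC 4 -> ACC=-5 [depth=2]
Event 7 (EXEC): [IRQ0] PC=1: INC 3 -> ACC=-2 [depth=2]
Event 8 (EXEC): [IRQ0] PC=2: IRET -> resume IRQ0 at PC=0 (depth now 1) [depth=1]
Event 9 (INT 0): INT 0 arrives: push (IRQ0, PC=0), enter IRQ0 at PC=0 (depth now 2) [depth=2]
Event 10 (EXEC): [IRQ0] PC=0: DEC 4 -> ACC=-6 [depth=2]
Event 11 (EXEC): [IRQ0] PC=1: INC 3 -> ACC=-3 [depth=2]
Event 12 (EXEC): [IRQ0] PC=2: IRET -> resume IRQ0 at PC=0 (depth now 1) [depth=1]
Event 13 (EXEC): [IRQ0] PC=0: DEC 4 -> ACC=-7 [depth=1]
Event 14 (EXEC): [IRQ0] PC=1: INC 3 -> ACC=-4 [depth=1]
Event 15 (EXEC): [IRQ0] PC=2: IRET -> resume MAIN at PC=3 (depth now 0) [depth=0]
Event 16 (EXEC): [MAIN] PC=3: NOP [depth=0]
Event 17 (EXEC): [MAIN] PC=4: INC 1 -> ACC=-3 [depth=0]
Event 18 (EXEC): [MAIN] PC=5: NOP [depth=0]
Event 19 (EXEC): [MAIN] PC=6: NOP [depth=0]
Event 20 (EXEC): [MAIN] PC=7: HALT [depth=0]
Max depth observed: 2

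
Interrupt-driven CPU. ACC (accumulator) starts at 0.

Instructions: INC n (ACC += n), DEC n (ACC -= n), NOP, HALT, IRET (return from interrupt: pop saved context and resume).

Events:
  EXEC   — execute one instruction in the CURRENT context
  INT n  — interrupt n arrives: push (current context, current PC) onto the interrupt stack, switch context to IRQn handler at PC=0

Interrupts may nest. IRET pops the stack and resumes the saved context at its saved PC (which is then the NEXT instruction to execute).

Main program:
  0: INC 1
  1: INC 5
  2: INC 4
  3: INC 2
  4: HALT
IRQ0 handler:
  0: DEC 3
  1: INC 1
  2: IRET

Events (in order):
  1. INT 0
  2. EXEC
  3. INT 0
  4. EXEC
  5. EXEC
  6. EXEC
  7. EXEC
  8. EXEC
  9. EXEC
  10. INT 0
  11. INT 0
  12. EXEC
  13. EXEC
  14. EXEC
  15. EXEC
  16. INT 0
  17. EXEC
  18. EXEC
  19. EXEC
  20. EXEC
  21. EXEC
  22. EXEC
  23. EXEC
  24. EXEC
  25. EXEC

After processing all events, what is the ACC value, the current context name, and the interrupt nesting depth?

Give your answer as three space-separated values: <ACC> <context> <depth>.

Answer: 2 MAIN 0

Derivation:
Event 1 (INT 0): INT 0 arrives: push (MAIN, PC=0), enter IRQ0 at PC=0 (depth now 1)
Event 2 (EXEC): [IRQ0] PC=0: DEC 3 -> ACC=-3
Event 3 (INT 0): INT 0 arrives: push (IRQ0, PC=1), enter IRQ0 at PC=0 (depth now 2)
Event 4 (EXEC): [IRQ0] PC=0: DEC 3 -> ACC=-6
Event 5 (EXEC): [IRQ0] PC=1: INC 1 -> ACC=-5
Event 6 (EXEC): [IRQ0] PC=2: IRET -> resume IRQ0 at PC=1 (depth now 1)
Event 7 (EXEC): [IRQ0] PC=1: INC 1 -> ACC=-4
Event 8 (EXEC): [IRQ0] PC=2: IRET -> resume MAIN at PC=0 (depth now 0)
Event 9 (EXEC): [MAIN] PC=0: INC 1 -> ACC=-3
Event 10 (INT 0): INT 0 arrives: push (MAIN, PC=1), enter IRQ0 at PC=0 (depth now 1)
Event 11 (INT 0): INT 0 arrives: push (IRQ0, PC=0), enter IRQ0 at PC=0 (depth now 2)
Event 12 (EXEC): [IRQ0] PC=0: DEC 3 -> ACC=-6
Event 13 (EXEC): [IRQ0] PC=1: INC 1 -> ACC=-5
Event 14 (EXEC): [IRQ0] PC=2: IRET -> resume IRQ0 at PC=0 (depth now 1)
Event 15 (EXEC): [IRQ0] PC=0: DEC 3 -> ACC=-8
Event 16 (INT 0): INT 0 arrives: push (IRQ0, PC=1), enter IRQ0 at PC=0 (depth now 2)
Event 17 (EXEC): [IRQ0] PC=0: DEC 3 -> ACC=-11
Event 18 (EXEC): [IRQ0] PC=1: INC 1 -> ACC=-10
Event 19 (EXEC): [IRQ0] PC=2: IRET -> resume IRQ0 at PC=1 (depth now 1)
Event 20 (EXEC): [IRQ0] PC=1: INC 1 -> ACC=-9
Event 21 (EXEC): [IRQ0] PC=2: IRET -> resume MAIN at PC=1 (depth now 0)
Event 22 (EXEC): [MAIN] PC=1: INC 5 -> ACC=-4
Event 23 (EXEC): [MAIN] PC=2: INC 4 -> ACC=0
Event 24 (EXEC): [MAIN] PC=3: INC 2 -> ACC=2
Event 25 (EXEC): [MAIN] PC=4: HALT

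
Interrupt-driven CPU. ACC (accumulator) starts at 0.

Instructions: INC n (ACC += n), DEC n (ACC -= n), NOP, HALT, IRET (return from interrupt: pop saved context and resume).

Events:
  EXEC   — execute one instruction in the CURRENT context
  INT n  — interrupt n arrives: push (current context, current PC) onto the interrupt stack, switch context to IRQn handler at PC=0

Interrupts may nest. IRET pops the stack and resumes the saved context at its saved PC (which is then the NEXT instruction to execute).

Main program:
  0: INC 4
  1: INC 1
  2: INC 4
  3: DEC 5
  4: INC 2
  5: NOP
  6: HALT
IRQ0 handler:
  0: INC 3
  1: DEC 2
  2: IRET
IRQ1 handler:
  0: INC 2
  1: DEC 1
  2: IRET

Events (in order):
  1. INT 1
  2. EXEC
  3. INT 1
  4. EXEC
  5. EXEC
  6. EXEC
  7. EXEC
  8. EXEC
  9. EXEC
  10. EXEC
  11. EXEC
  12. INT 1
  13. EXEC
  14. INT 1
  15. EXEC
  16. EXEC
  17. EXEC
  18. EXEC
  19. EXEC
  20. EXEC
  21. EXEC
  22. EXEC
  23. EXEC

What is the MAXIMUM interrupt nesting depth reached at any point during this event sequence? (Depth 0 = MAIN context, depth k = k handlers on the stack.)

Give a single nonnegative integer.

Event 1 (INT 1): INT 1 arrives: push (MAIN, PC=0), enter IRQ1 at PC=0 (depth now 1) [depth=1]
Event 2 (EXEC): [IRQ1] PC=0: INC 2 -> ACC=2 [depth=1]
Event 3 (INT 1): INT 1 arrives: push (IRQ1, PC=1), enter IRQ1 at PC=0 (depth now 2) [depth=2]
Event 4 (EXEC): [IRQ1] PC=0: INC 2 -> ACC=4 [depth=2]
Event 5 (EXEC): [IRQ1] PC=1: DEC 1 -> ACC=3 [depth=2]
Event 6 (EXEC): [IRQ1] PC=2: IRET -> resume IRQ1 at PC=1 (depth now 1) [depth=1]
Event 7 (EXEC): [IRQ1] PC=1: DEC 1 -> ACC=2 [depth=1]
Event 8 (EXEC): [IRQ1] PC=2: IRET -> resume MAIN at PC=0 (depth now 0) [depth=0]
Event 9 (EXEC): [MAIN] PC=0: INC 4 -> ACC=6 [depth=0]
Event 10 (EXEC): [MAIN] PC=1: INC 1 -> ACC=7 [depth=0]
Event 11 (EXEC): [MAIN] PC=2: INC 4 -> ACC=11 [depth=0]
Event 12 (INT 1): INT 1 arrives: push (MAIN, PC=3), enter IRQ1 at PC=0 (depth now 1) [depth=1]
Event 13 (EXEC): [IRQ1] PC=0: INC 2 -> ACC=13 [depth=1]
Event 14 (INT 1): INT 1 arrives: push (IRQ1, PC=1), enter IRQ1 at PC=0 (depth now 2) [depth=2]
Event 15 (EXEC): [IRQ1] PC=0: INC 2 -> ACC=15 [depth=2]
Event 16 (EXEC): [IRQ1] PC=1: DEC 1 -> ACC=14 [depth=2]
Event 17 (EXEC): [IRQ1] PC=2: IRET -> resume IRQ1 at PC=1 (depth now 1) [depth=1]
Event 18 (EXEC): [IRQ1] PC=1: DEC 1 -> ACC=13 [depth=1]
Event 19 (EXEC): [IRQ1] PC=2: IRET -> resume MAIN at PC=3 (depth now 0) [depth=0]
Event 20 (EXEC): [MAIN] PC=3: DEC 5 -> ACC=8 [depth=0]
Event 21 (EXEC): [MAIN] PC=4: INC 2 -> ACC=10 [depth=0]
Event 22 (EXEC): [MAIN] PC=5: NOP [depth=0]
Event 23 (EXEC): [MAIN] PC=6: HALT [depth=0]
Max depth observed: 2

Answer: 2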